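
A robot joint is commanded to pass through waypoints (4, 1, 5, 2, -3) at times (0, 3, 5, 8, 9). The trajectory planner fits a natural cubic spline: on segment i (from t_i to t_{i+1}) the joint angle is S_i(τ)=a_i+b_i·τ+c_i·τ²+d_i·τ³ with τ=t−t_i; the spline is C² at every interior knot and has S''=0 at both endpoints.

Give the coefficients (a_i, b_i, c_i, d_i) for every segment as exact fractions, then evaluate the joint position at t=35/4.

Δ: Δ0=-1, Δ1=2, Δ2=-1, Δ3=-5
row 1: diag=10, rhs=18; c'=1/5, d'=9/5
row 2: denom=10−2·1/5=48/5; d'=(-18−2·9/5)/(48/5)=-9/4
row 3: denom=8−3·5/16=113/16; d'=(-24−3·-9/4)/(113/16)=-276/113
back: M3=-276/113
back: M2=-9/4−5/16·-276/113=-168/113
back: M1=9/5−1/5·-168/113=237/113
M: M0=0, M1=237/113, M2=-168/113, M3=-276/113, M4=0
seg 0: a=4, c=M0/2=0, d=(M1−M0)/(6·3)=79/678, b=Δ0−h0·(2M0+M1)/6=-463/226
seg 1: a=1, c=M1/2=237/226, d=(M2−M1)/(6·2)=-135/452, b=Δ1−h1·(2M1+M2)/6=124/113
seg 2: a=5, c=M2/2=-84/113, d=(M3−M2)/(6·3)=-6/113, b=Δ2−h2·(2M2+M3)/6=193/113
seg 3: a=2, c=M3/2=-138/113, d=(M4−M3)/(6·1)=46/113, b=Δ3−h3·(2M3+M4)/6=-473/113
t_q=35/4 → seg 3, τ=3/4; S=2+-473/113·τ+-138/113·τ²+46/113·τ³=-5983/3616

  seg 0: a=4 b=-463/226 c=0 d=79/678
  seg 1: a=1 b=124/113 c=237/226 d=-135/452
  seg 2: a=5 b=193/113 c=-84/113 d=-6/113
  seg 3: a=2 b=-473/113 c=-138/113 d=46/113
S(35/4) = -5983/3616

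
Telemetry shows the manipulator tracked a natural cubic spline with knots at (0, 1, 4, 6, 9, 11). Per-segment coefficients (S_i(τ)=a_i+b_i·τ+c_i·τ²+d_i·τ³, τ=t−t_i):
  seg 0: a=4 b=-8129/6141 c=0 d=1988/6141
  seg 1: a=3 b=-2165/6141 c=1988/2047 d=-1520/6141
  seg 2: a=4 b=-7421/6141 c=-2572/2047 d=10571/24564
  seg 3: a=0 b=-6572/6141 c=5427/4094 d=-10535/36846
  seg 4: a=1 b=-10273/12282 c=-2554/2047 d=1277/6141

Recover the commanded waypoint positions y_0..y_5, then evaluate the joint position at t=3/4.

y_0 = S_0(0) = a_0 = 4
y_1 = S_1(0) = a_1 = 3
y_2 = S_2(0) = a_2 = 4
y_3 = S_3(0) = a_3 = 0
y_4 = S_4(0) = a_4 = 1
y_5 = S_4(2) = -4
t_q=3/4 is in segment 0 (τ=3/4); S_0(τ)=102965/32752

y_0=4 y_1=3 y_2=4 y_3=0 y_4=1 y_5=-4
S(3/4) = 102965/32752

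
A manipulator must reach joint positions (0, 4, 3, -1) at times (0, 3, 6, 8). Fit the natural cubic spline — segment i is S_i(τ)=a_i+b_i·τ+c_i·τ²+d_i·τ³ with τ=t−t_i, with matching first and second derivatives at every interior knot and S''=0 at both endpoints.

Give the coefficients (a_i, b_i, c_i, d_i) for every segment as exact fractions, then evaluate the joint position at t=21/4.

Δ: Δ0=4/3, Δ1=-1/3, Δ2=-2
row 1: diag=12, rhs=-10; c'=1/4, d'=-5/6
row 2: denom=10−3·1/4=37/4; d'=(-10−3·-5/6)/(37/4)=-30/37
back: M2=-30/37
back: M1=-5/6−1/4·-30/37=-70/111
M: M0=0, M1=-70/111, M2=-30/37, M3=0
seg 0: a=0, c=M0/2=0, d=(M1−M0)/(6·3)=-35/999, b=Δ0−h0·(2M0+M1)/6=61/37
seg 1: a=4, c=M1/2=-35/111, d=(M2−M1)/(6·3)=-10/999, b=Δ1−h1·(2M1+M2)/6=26/37
seg 2: a=3, c=M2/2=-15/37, d=(M3−M2)/(6·2)=5/74, b=Δ2−h2·(2M2+M3)/6=-54/37
t_q=21/4 → seg 1, τ=9/4; S=4+26/37·τ+-35/111·τ²+-10/999·τ³=4583/1184

  seg 0: a=0 b=61/37 c=0 d=-35/999
  seg 1: a=4 b=26/37 c=-35/111 d=-10/999
  seg 2: a=3 b=-54/37 c=-15/37 d=5/74
S(21/4) = 4583/1184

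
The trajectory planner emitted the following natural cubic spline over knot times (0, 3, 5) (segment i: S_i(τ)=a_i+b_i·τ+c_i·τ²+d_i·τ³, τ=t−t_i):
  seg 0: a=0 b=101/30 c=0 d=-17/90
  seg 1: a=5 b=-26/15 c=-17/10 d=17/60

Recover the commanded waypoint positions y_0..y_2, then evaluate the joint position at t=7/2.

y_0=0 y_1=5 y_2=-3
S(7/2) = 599/160

y_0 = S_0(0) = a_0 = 0
y_1 = S_1(0) = a_1 = 5
y_2 = S_1(2) = -3
t_q=7/2 is in segment 1 (τ=1/2); S_1(τ)=599/160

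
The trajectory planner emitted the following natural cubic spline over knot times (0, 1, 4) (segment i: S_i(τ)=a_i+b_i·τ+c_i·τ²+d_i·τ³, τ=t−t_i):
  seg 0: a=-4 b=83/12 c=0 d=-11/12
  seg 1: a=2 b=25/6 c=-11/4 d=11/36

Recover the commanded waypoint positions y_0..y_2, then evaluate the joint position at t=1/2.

y_0 = S_0(0) = a_0 = -4
y_1 = S_1(0) = a_1 = 2
y_2 = S_1(3) = -2
t_q=1/2 is in segment 0 (τ=1/2); S_0(τ)=-21/32

y_0=-4 y_1=2 y_2=-2
S(1/2) = -21/32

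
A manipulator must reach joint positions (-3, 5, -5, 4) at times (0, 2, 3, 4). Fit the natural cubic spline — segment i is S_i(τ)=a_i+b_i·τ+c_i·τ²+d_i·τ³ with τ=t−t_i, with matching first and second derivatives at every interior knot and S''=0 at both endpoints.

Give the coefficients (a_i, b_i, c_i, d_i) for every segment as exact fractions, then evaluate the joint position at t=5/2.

Δ: Δ0=4, Δ1=-10, Δ2=9
row 1: diag=6, rhs=-84; c'=1/6, d'=-14
row 2: denom=4−1·1/6=23/6; d'=(114−1·-14)/(23/6)=768/23
back: M2=768/23
back: M1=-14−1/6·768/23=-450/23
M: M0=0, M1=-450/23, M2=768/23, M3=0
seg 0: a=-3, c=M0/2=0, d=(M1−M0)/(6·2)=-75/46, b=Δ0−h0·(2M0+M1)/6=242/23
seg 1: a=5, c=M1/2=-225/23, d=(M2−M1)/(6·1)=203/23, b=Δ1−h1·(2M1+M2)/6=-208/23
seg 2: a=-5, c=M2/2=384/23, d=(M3−M2)/(6·1)=-128/23, b=Δ2−h2·(2M2+M3)/6=-49/23
t_q=5/2 → seg 1, τ=1/2; S=5+-208/23·τ+-225/23·τ²+203/23·τ³=-159/184

  seg 0: a=-3 b=242/23 c=0 d=-75/46
  seg 1: a=5 b=-208/23 c=-225/23 d=203/23
  seg 2: a=-5 b=-49/23 c=384/23 d=-128/23
S(5/2) = -159/184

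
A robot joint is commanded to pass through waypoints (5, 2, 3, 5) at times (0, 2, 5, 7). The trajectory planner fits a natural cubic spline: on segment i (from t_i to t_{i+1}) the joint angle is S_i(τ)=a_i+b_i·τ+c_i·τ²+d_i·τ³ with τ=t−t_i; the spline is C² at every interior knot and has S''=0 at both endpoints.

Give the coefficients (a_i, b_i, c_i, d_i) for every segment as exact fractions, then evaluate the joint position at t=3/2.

Δ: Δ0=-3/2, Δ1=1/3, Δ2=1
row 1: diag=10, rhs=11; c'=3/10, d'=11/10
row 2: denom=10−3·3/10=91/10; d'=(4−3·11/10)/(91/10)=1/13
back: M2=1/13
back: M1=11/10−3/10·1/13=14/13
M: M0=0, M1=14/13, M2=1/13, M3=0
seg 0: a=5, c=M0/2=0, d=(M1−M0)/(6·2)=7/78, b=Δ0−h0·(2M0+M1)/6=-145/78
seg 1: a=2, c=M1/2=7/13, d=(M2−M1)/(6·3)=-1/18, b=Δ1−h1·(2M1+M2)/6=-61/78
seg 2: a=3, c=M2/2=1/26, d=(M3−M2)/(6·2)=-1/156, b=Δ2−h2·(2M2+M3)/6=37/39
t_q=3/2 → seg 0, τ=3/2; S=5+-145/78·τ+0·τ²+7/78·τ³=523/208

  seg 0: a=5 b=-145/78 c=0 d=7/78
  seg 1: a=2 b=-61/78 c=7/13 d=-1/18
  seg 2: a=3 b=37/39 c=1/26 d=-1/156
S(3/2) = 523/208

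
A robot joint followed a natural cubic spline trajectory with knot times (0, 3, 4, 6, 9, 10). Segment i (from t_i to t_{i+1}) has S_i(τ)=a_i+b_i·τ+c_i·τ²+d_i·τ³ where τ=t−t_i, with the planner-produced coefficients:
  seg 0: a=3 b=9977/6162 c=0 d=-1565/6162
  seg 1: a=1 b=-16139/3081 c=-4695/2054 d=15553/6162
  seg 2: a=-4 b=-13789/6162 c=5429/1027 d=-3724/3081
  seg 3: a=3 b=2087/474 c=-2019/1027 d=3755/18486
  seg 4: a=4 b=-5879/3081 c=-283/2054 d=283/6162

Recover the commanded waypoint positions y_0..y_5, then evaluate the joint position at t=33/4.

y_0=3 y_1=1 y_2=-4 y_3=3 y_4=4 y_5=2
S(33/4) = 692499/131456

y_0 = S_0(0) = a_0 = 3
y_1 = S_1(0) = a_1 = 1
y_2 = S_2(0) = a_2 = -4
y_3 = S_3(0) = a_3 = 3
y_4 = S_4(0) = a_4 = 4
y_5 = S_4(1) = 2
t_q=33/4 is in segment 3 (τ=9/4); S_3(τ)=692499/131456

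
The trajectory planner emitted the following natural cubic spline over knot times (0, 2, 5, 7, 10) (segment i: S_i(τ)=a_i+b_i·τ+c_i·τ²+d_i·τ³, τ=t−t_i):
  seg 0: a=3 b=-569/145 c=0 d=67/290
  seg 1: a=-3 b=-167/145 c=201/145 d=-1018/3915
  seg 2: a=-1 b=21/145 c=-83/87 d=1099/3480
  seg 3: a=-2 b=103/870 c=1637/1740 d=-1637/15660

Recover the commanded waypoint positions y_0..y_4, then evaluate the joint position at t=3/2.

y_0=3 y_1=-3 y_2=-1 y_3=-2 y_4=4
S(3/2) = -4887/2320

y_0 = S_0(0) = a_0 = 3
y_1 = S_1(0) = a_1 = -3
y_2 = S_2(0) = a_2 = -1
y_3 = S_3(0) = a_3 = -2
y_4 = S_3(3) = 4
t_q=3/2 is in segment 0 (τ=3/2); S_0(τ)=-4887/2320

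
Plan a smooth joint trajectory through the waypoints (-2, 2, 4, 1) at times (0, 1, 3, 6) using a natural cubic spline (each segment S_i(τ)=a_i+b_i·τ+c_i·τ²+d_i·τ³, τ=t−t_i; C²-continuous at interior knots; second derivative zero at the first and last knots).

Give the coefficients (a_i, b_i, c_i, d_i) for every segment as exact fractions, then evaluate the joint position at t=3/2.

Δ: Δ0=4, Δ1=1, Δ2=-1
row 1: diag=6, rhs=-18; c'=1/3, d'=-3
row 2: denom=10−2·1/3=28/3; d'=(-12−2·-3)/(28/3)=-9/14
back: M2=-9/14
back: M1=-3−1/3·-9/14=-39/14
M: M0=0, M1=-39/14, M2=-9/14, M3=0
seg 0: a=-2, c=M0/2=0, d=(M1−M0)/(6·1)=-13/28, b=Δ0−h0·(2M0+M1)/6=125/28
seg 1: a=2, c=M1/2=-39/28, d=(M2−M1)/(6·2)=5/28, b=Δ1−h1·(2M1+M2)/6=43/14
seg 2: a=4, c=M2/2=-9/28, d=(M3−M2)/(6·3)=1/28, b=Δ2−h2·(2M2+M3)/6=-5/14
t_q=3/2 → seg 1, τ=1/2; S=2+43/14·τ+-39/28·τ²+5/28·τ³=719/224

  seg 0: a=-2 b=125/28 c=0 d=-13/28
  seg 1: a=2 b=43/14 c=-39/28 d=5/28
  seg 2: a=4 b=-5/14 c=-9/28 d=1/28
S(3/2) = 719/224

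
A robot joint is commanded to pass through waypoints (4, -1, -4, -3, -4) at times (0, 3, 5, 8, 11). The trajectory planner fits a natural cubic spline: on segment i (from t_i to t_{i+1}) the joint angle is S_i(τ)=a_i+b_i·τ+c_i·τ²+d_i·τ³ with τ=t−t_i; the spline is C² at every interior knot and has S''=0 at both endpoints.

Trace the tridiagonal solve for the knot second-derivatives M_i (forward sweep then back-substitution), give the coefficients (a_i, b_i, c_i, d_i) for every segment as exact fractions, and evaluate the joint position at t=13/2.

Δ: Δ0=-5/3, Δ1=-3/2, Δ2=1/3, Δ3=-1/3
row 1: diag=10, rhs=1; c'=1/5, d'=1/10
row 2: denom=10−2·1/5=48/5; d'=(11−2·1/10)/(48/5)=9/8
row 3: denom=12−3·5/16=177/16; d'=(-4−3·9/8)/(177/16)=-2/3
back: M3=-2/3
back: M2=9/8−5/16·-2/3=4/3
back: M1=1/10−1/5·4/3=-1/6
M: M0=0, M1=-1/6, M2=4/3, M3=-2/3, M4=0
seg 0: a=4, c=M0/2=0, d=(M1−M0)/(6·3)=-1/108, b=Δ0−h0·(2M0+M1)/6=-19/12
seg 1: a=-1, c=M1/2=-1/12, d=(M2−M1)/(6·2)=1/8, b=Δ1−h1·(2M1+M2)/6=-11/6
seg 2: a=-4, c=M2/2=2/3, d=(M3−M2)/(6·3)=-1/9, b=Δ2−h2·(2M2+M3)/6=-2/3
seg 3: a=-3, c=M3/2=-1/3, d=(M4−M3)/(6·3)=1/27, b=Δ3−h3·(2M3+M4)/6=1/3
t_q=13/2 → seg 2, τ=3/2; S=-4+-2/3·τ+2/3·τ²+-1/9·τ³=-31/8

  seg 0: a=4 b=-19/12 c=0 d=-1/108
  seg 1: a=-1 b=-11/6 c=-1/12 d=1/8
  seg 2: a=-4 b=-2/3 c=2/3 d=-1/9
  seg 3: a=-3 b=1/3 c=-1/3 d=1/27
S(13/2) = -31/8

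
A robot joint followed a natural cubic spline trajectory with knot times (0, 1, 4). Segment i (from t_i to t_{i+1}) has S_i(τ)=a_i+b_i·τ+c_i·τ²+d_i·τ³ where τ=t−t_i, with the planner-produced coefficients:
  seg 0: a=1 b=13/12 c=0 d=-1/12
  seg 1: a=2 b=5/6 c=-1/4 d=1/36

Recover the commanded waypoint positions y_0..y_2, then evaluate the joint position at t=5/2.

y_0=1 y_1=2 y_2=3
S(5/2) = 89/32

y_0 = S_0(0) = a_0 = 1
y_1 = S_1(0) = a_1 = 2
y_2 = S_1(3) = 3
t_q=5/2 is in segment 1 (τ=3/2); S_1(τ)=89/32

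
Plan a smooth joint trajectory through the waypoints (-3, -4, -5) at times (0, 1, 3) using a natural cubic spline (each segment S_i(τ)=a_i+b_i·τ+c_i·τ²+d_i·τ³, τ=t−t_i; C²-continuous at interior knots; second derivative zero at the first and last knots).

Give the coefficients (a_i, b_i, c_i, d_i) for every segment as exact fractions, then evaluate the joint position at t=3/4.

Δ: Δ0=-1, Δ1=-1/2
row 1: diag=6, rhs=3; c'=1/3, d'=1/2
back: M1=1/2
M: M0=0, M1=1/2, M2=0
seg 0: a=-3, c=M0/2=0, d=(M1−M0)/(6·1)=1/12, b=Δ0−h0·(2M0+M1)/6=-13/12
seg 1: a=-4, c=M1/2=1/4, d=(M2−M1)/(6·2)=-1/24, b=Δ1−h1·(2M1+M2)/6=-5/6
t_q=3/4 → seg 0, τ=3/4; S=-3+-13/12·τ+0·τ²+1/12·τ³=-967/256

  seg 0: a=-3 b=-13/12 c=0 d=1/12
  seg 1: a=-4 b=-5/6 c=1/4 d=-1/24
S(3/4) = -967/256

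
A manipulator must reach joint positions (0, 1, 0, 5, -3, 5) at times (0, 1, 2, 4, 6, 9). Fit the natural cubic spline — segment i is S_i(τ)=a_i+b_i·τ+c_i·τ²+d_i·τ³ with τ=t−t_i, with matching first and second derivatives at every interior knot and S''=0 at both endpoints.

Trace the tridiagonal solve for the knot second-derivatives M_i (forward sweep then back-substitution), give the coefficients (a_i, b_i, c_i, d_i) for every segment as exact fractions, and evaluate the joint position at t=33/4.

Δ: Δ0=1, Δ1=-1, Δ2=5/2, Δ3=-4, Δ4=8/3
row 1: diag=4, rhs=-12; c'=1/4, d'=-3
row 2: denom=6−1·1/4=23/4; d'=(21−1·-3)/(23/4)=96/23
row 3: denom=8−2·8/23=168/23; d'=(-39−2·96/23)/(168/23)=-363/56
row 4: denom=10−2·23/84=397/42; d'=(40−2·-363/56)/(397/42)=4449/794
back: M4=4449/794
back: M3=-363/56−23/84·4449/794=-6365/794
back: M2=96/23−8/23·-6365/794=2764/397
back: M1=-3−1/4·2764/397=-1882/397
M: M0=0, M1=-1882/397, M2=2764/397, M3=-6365/794, M4=4449/794, M5=0
seg 0: a=0, c=M0/2=0, d=(M1−M0)/(6·1)=-941/1191, b=Δ0−h0·(2M0+M1)/6=2132/1191
seg 1: a=1, c=M1/2=-941/397, d=(M2−M1)/(6·1)=2323/1191, b=Δ1−h1·(2M1+M2)/6=-691/1191
seg 2: a=0, c=M2/2=1382/397, d=(M3−M2)/(6·2)=-11893/9528, b=Δ2−h2·(2M2+M3)/6=632/1191
seg 3: a=5, c=M3/2=-6365/1588, d=(M4−M3)/(6·2)=5407/4764, b=Δ3−h3·(2M3+M4)/6=-1247/2382
seg 4: a=-3, c=M4/2=4449/1588, d=(M5−M4)/(6·3)=-1483/4764, b=Δ4−h4·(2M4+M5)/6=-6995/2382
t_q=33/4 → seg 4, τ=9/4; S=-3+-6995/2382·τ+4449/1588·τ²+-1483/4764·τ³=104691/101632

  seg 0: a=0 b=2132/1191 c=0 d=-941/1191
  seg 1: a=1 b=-691/1191 c=-941/397 d=2323/1191
  seg 2: a=0 b=632/1191 c=1382/397 d=-11893/9528
  seg 3: a=5 b=-1247/2382 c=-6365/1588 d=5407/4764
  seg 4: a=-3 b=-6995/2382 c=4449/1588 d=-1483/4764
S(33/4) = 104691/101632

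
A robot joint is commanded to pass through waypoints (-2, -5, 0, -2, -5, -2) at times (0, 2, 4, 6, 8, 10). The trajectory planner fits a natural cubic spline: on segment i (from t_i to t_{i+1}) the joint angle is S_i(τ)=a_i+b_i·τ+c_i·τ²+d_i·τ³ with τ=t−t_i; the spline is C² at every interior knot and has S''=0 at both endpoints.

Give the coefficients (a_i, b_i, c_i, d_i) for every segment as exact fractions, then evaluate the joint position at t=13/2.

  seg 0: a=-2 b=-585/209 c=0 d=543/1672
  seg 1: a=-5 b=459/418 c=1629/836 d=-1043/1672
  seg 2: a=0 b=294/209 c=-375/209 d=13/44
  seg 3: a=-2 b=-465/209 c=-9/418 d=321/1672
  seg 4: a=-5 b=-3/418 c=945/836 d=-315/1672
S(13/2) = -41383/13376

Δ: Δ0=-3/2, Δ1=5/2, Δ2=-1, Δ3=-3/2, Δ4=3/2
row 1: diag=8, rhs=24; c'=1/4, d'=3
row 2: denom=8−2·1/4=15/2; d'=(-21−2·3)/(15/2)=-18/5
row 3: denom=8−2·4/15=112/15; d'=(-3−2·-18/5)/(112/15)=9/16
row 4: denom=8−2·15/56=209/28; d'=(18−2·9/16)/(209/28)=945/418
back: M4=945/418
back: M3=9/16−15/56·945/418=-9/209
back: M2=-18/5−4/15·-9/209=-750/209
back: M1=3−1/4·-750/209=1629/418
M: M0=0, M1=1629/418, M2=-750/209, M3=-9/209, M4=945/418, M5=0
seg 0: a=-2, c=M0/2=0, d=(M1−M0)/(6·2)=543/1672, b=Δ0−h0·(2M0+M1)/6=-585/209
seg 1: a=-5, c=M1/2=1629/836, d=(M2−M1)/(6·2)=-1043/1672, b=Δ1−h1·(2M1+M2)/6=459/418
seg 2: a=0, c=M2/2=-375/209, d=(M3−M2)/(6·2)=13/44, b=Δ2−h2·(2M2+M3)/6=294/209
seg 3: a=-2, c=M3/2=-9/418, d=(M4−M3)/(6·2)=321/1672, b=Δ3−h3·(2M3+M4)/6=-465/209
seg 4: a=-5, c=M4/2=945/836, d=(M5−M4)/(6·2)=-315/1672, b=Δ4−h4·(2M4+M5)/6=-3/418
t_q=13/2 → seg 3, τ=1/2; S=-2+-465/209·τ+-9/418·τ²+321/1672·τ³=-41383/13376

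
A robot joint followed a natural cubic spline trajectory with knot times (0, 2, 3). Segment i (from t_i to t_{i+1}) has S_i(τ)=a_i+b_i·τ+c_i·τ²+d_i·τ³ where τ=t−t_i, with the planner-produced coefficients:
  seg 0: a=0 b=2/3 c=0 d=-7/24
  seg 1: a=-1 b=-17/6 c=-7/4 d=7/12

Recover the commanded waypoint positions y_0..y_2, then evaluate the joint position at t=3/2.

y_0=0 y_1=-1 y_2=-5
S(3/2) = 1/64

y_0 = S_0(0) = a_0 = 0
y_1 = S_1(0) = a_1 = -1
y_2 = S_1(1) = -5
t_q=3/2 is in segment 0 (τ=3/2); S_0(τ)=1/64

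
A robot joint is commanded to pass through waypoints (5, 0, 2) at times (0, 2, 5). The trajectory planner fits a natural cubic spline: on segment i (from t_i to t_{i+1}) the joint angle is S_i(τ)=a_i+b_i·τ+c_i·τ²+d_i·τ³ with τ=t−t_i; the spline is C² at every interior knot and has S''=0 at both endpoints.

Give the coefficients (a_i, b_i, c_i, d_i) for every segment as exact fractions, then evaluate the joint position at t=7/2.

  seg 0: a=5 b=-47/15 c=0 d=19/120
  seg 1: a=0 b=-37/30 c=19/20 d=-19/180
S(7/2) = -11/160

Δ: Δ0=-5/2, Δ1=2/3
row 1: diag=10, rhs=19; c'=3/10, d'=19/10
back: M1=19/10
M: M0=0, M1=19/10, M2=0
seg 0: a=5, c=M0/2=0, d=(M1−M0)/(6·2)=19/120, b=Δ0−h0·(2M0+M1)/6=-47/15
seg 1: a=0, c=M1/2=19/20, d=(M2−M1)/(6·3)=-19/180, b=Δ1−h1·(2M1+M2)/6=-37/30
t_q=7/2 → seg 1, τ=3/2; S=0+-37/30·τ+19/20·τ²+-19/180·τ³=-11/160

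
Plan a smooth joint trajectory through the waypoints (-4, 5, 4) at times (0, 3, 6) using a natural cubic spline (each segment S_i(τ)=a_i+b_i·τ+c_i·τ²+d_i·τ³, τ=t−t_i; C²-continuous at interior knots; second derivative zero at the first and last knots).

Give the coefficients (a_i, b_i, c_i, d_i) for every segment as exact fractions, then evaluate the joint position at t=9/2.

  seg 0: a=-4 b=23/6 c=0 d=-5/54
  seg 1: a=5 b=4/3 c=-5/6 d=5/54
S(9/2) = 87/16

Δ: Δ0=3, Δ1=-1/3
row 1: diag=12, rhs=-20; c'=1/4, d'=-5/3
back: M1=-5/3
M: M0=0, M1=-5/3, M2=0
seg 0: a=-4, c=M0/2=0, d=(M1−M0)/(6·3)=-5/54, b=Δ0−h0·(2M0+M1)/6=23/6
seg 1: a=5, c=M1/2=-5/6, d=(M2−M1)/(6·3)=5/54, b=Δ1−h1·(2M1+M2)/6=4/3
t_q=9/2 → seg 1, τ=3/2; S=5+4/3·τ+-5/6·τ²+5/54·τ³=87/16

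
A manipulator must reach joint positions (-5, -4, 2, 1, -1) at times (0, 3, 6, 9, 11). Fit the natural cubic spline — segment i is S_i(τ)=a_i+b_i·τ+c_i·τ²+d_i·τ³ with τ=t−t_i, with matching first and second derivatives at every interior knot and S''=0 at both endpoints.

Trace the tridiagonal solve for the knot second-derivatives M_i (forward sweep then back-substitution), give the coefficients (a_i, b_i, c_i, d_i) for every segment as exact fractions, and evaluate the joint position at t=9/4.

Δ: Δ0=1/3, Δ1=2, Δ2=-1/3, Δ3=-1
row 1: diag=12, rhs=10; c'=1/4, d'=5/6
row 2: denom=12−3·1/4=45/4; d'=(-14−3·5/6)/(45/4)=-22/15
row 3: denom=10−3·4/15=46/5; d'=(-4−3·-22/15)/(46/5)=1/23
back: M3=1/23
back: M2=-22/15−4/15·1/23=-34/23
back: M1=5/6−1/4·-34/23=83/69
M: M0=0, M1=83/69, M2=-34/23, M3=1/23, M4=0
seg 0: a=-5, c=M0/2=0, d=(M1−M0)/(6·3)=83/1242, b=Δ0−h0·(2M0+M1)/6=-37/138
seg 1: a=-4, c=M1/2=83/138, d=(M2−M1)/(6·3)=-185/1242, b=Δ1−h1·(2M1+M2)/6=106/69
seg 2: a=2, c=M2/2=-17/23, d=(M3−M2)/(6·3)=35/414, b=Δ2−h2·(2M2+M3)/6=155/138
seg 3: a=1, c=M3/2=1/46, d=(M4−M3)/(6·2)=-1/276, b=Δ3−h3·(2M3+M4)/6=-71/69
t_q=9/4 → seg 0, τ=9/4; S=-5+-37/138·τ+0·τ²+83/1242·τ³=-14255/2944

  seg 0: a=-5 b=-37/138 c=0 d=83/1242
  seg 1: a=-4 b=106/69 c=83/138 d=-185/1242
  seg 2: a=2 b=155/138 c=-17/23 d=35/414
  seg 3: a=1 b=-71/69 c=1/46 d=-1/276
S(9/4) = -14255/2944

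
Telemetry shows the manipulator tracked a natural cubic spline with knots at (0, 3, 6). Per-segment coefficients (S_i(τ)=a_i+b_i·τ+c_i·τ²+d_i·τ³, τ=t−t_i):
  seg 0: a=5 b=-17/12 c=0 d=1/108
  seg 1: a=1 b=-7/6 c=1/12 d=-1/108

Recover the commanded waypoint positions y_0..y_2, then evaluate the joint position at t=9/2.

y_0 = S_0(0) = a_0 = 5
y_1 = S_1(0) = a_1 = 1
y_2 = S_1(3) = -2
t_q=9/2 is in segment 1 (τ=3/2); S_1(τ)=-19/32

y_0=5 y_1=1 y_2=-2
S(9/2) = -19/32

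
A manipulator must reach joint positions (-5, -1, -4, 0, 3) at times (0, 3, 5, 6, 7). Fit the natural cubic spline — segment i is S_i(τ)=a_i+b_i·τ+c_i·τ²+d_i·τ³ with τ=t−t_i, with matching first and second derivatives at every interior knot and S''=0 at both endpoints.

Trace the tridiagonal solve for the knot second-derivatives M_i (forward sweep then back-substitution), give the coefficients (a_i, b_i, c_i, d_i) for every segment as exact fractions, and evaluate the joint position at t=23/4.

Δ: Δ0=4/3, Δ1=-3/2, Δ2=4, Δ3=3
row 1: diag=10, rhs=-17; c'=1/5, d'=-17/10
row 2: denom=6−2·1/5=28/5; d'=(33−2·-17/10)/(28/5)=13/2
row 3: denom=4−1·5/28=107/28; d'=(-6−1·13/2)/(107/28)=-350/107
back: M3=-350/107
back: M2=13/2−5/28·-350/107=758/107
back: M1=-17/10−1/5·758/107=-667/214
M: M0=0, M1=-667/214, M2=758/107, M3=-350/107, M4=0
seg 0: a=-5, c=M0/2=0, d=(M1−M0)/(6·3)=-667/3852, b=Δ0−h0·(2M0+M1)/6=3713/1284
seg 1: a=-1, c=M1/2=-667/428, d=(M2−M1)/(6·2)=2183/2568, b=Δ1−h1·(2M1+M2)/6=-1145/642
seg 2: a=-4, c=M2/2=379/107, d=(M3−M2)/(6·1)=-554/321, b=Δ2−h2·(2M2+M3)/6=701/321
seg 3: a=0, c=M3/2=-175/107, d=(M4−M3)/(6·1)=175/321, b=Δ3−h3·(2M3+M4)/6=1313/321
t_q=23/4 → seg 2, τ=3/4; S=-4+701/321·τ+379/107·τ²+-554/321·τ³=-3759/3424

  seg 0: a=-5 b=3713/1284 c=0 d=-667/3852
  seg 1: a=-1 b=-1145/642 c=-667/428 d=2183/2568
  seg 2: a=-4 b=701/321 c=379/107 d=-554/321
  seg 3: a=0 b=1313/321 c=-175/107 d=175/321
S(23/4) = -3759/3424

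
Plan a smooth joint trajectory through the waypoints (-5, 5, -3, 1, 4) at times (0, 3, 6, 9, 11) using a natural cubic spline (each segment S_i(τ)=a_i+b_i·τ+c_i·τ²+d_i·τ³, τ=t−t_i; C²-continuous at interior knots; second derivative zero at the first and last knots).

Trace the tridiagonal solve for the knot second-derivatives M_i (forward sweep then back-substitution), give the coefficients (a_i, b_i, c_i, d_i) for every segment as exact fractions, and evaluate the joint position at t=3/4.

  seg 0: a=-5 b=481/92 c=0 d=-523/2484
  seg 1: a=5 b=-21/46 c=-523/276 d=959/2484
  seg 2: a=-3 b=-129/92 c=109/69 d=-553/2484
  seg 3: a=1 b=95/46 c=-39/92 d=13/184
S(3/4) = -6875/5888

Δ: Δ0=10/3, Δ1=-8/3, Δ2=4/3, Δ3=3/2
row 1: diag=12, rhs=-36; c'=1/4, d'=-3
row 2: denom=12−3·1/4=45/4; d'=(24−3·-3)/(45/4)=44/15
row 3: denom=10−3·4/15=46/5; d'=(1−3·44/15)/(46/5)=-39/46
back: M3=-39/46
back: M2=44/15−4/15·-39/46=218/69
back: M1=-3−1/4·218/69=-523/138
M: M0=0, M1=-523/138, M2=218/69, M3=-39/46, M4=0
seg 0: a=-5, c=M0/2=0, d=(M1−M0)/(6·3)=-523/2484, b=Δ0−h0·(2M0+M1)/6=481/92
seg 1: a=5, c=M1/2=-523/276, d=(M2−M1)/(6·3)=959/2484, b=Δ1−h1·(2M1+M2)/6=-21/46
seg 2: a=-3, c=M2/2=109/69, d=(M3−M2)/(6·3)=-553/2484, b=Δ2−h2·(2M2+M3)/6=-129/92
seg 3: a=1, c=M3/2=-39/92, d=(M4−M3)/(6·2)=13/184, b=Δ3−h3·(2M3+M4)/6=95/46
t_q=3/4 → seg 0, τ=3/4; S=-5+481/92·τ+0·τ²+-523/2484·τ³=-6875/5888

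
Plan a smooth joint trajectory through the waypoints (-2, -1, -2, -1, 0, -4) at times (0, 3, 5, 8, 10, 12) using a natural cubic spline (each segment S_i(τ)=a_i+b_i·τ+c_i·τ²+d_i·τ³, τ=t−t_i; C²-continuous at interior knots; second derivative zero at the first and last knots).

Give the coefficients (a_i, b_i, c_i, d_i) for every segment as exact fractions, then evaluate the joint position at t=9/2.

Δ: Δ0=1/3, Δ1=-1/2, Δ2=1/3, Δ3=1/2, Δ4=-2
row 1: diag=10, rhs=-5; c'=1/5, d'=-1/2
row 2: denom=10−2·1/5=48/5; d'=(5−2·-1/2)/(48/5)=5/8
row 3: denom=10−3·5/16=145/16; d'=(1−3·5/8)/(145/16)=-14/145
row 4: denom=8−2·32/145=1096/145; d'=(-15−2·-14/145)/(1096/145)=-2147/1096
back: M4=-2147/1096
back: M3=-14/145−32/145·-2147/1096=46/137
back: M2=5/8−5/16·46/137=285/548
back: M1=-1/2−1/5·285/548=-331/548
M: M0=0, M1=-331/548, M2=285/548, M3=46/137, M4=-2147/1096, M5=0
seg 0: a=-2, c=M0/2=0, d=(M1−M0)/(6·3)=-331/9864, b=Δ0−h0·(2M0+M1)/6=2089/3288
seg 1: a=-1, c=M1/2=-331/1096, d=(M2−M1)/(6·2)=77/822, b=Δ1−h1·(2M1+M2)/6=-445/1644
seg 2: a=-2, c=M2/2=285/1096, d=(M3−M2)/(6·3)=-101/9864, b=Δ2−h2·(2M2+M3)/6=-583/1644
seg 3: a=-1, c=M3/2=23/137, d=(M4−M3)/(6·2)=-2515/13152, b=Δ3−h3·(2M3+M4)/6=3055/3288
seg 4: a=0, c=M4/2=-2147/2192, d=(M5−M4)/(6·2)=2147/13152, b=Δ4−h4·(2M4+M5)/6=-1141/1644
t_q=9/2 → seg 1, τ=3/2; S=-1+-445/1644·τ+-331/1096·τ²+77/822·τ³=-7757/4384

  seg 0: a=-2 b=2089/3288 c=0 d=-331/9864
  seg 1: a=-1 b=-445/1644 c=-331/1096 d=77/822
  seg 2: a=-2 b=-583/1644 c=285/1096 d=-101/9864
  seg 3: a=-1 b=3055/3288 c=23/137 d=-2515/13152
  seg 4: a=0 b=-1141/1644 c=-2147/2192 d=2147/13152
S(9/2) = -7757/4384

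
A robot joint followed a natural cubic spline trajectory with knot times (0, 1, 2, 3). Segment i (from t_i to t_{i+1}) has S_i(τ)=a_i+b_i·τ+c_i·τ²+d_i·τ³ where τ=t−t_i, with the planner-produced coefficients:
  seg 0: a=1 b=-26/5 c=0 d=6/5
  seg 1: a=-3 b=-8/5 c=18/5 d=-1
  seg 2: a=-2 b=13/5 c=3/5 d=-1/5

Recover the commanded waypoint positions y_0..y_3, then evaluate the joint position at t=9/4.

y_0 = S_0(0) = a_0 = 1
y_1 = S_1(0) = a_1 = -3
y_2 = S_2(0) = a_2 = -2
y_3 = S_2(1) = 1
t_q=9/4 is in segment 2 (τ=1/4); S_2(τ)=-421/320

y_0=1 y_1=-3 y_2=-2 y_3=1
S(9/4) = -421/320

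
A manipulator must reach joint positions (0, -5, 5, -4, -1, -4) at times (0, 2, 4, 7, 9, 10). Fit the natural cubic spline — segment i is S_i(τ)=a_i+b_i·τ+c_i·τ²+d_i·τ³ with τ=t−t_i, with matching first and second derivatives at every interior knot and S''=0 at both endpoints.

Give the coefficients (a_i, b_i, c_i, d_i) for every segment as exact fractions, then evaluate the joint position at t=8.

  seg 0: a=0 b=-9687/1912 c=0 d=4907/7648
  seg 1: a=-5 b=2517/956 c=14721/3824 d=-10195/7648
  seg 2: a=5 b=3891/1912 c=-1983/478 d=4723/5736
  seg 3: a=-4 b=-597/956 c=6237/1912 d=-2103/1912
  seg 4: a=-1 b=-741/956 c=-6381/1912 d=2127/1912
S(8) = -1177/478

Δ: Δ0=-5/2, Δ1=5, Δ2=-3, Δ3=3/2, Δ4=-3
row 1: diag=8, rhs=45; c'=1/4, d'=45/8
row 2: denom=10−2·1/4=19/2; d'=(-48−2·45/8)/(19/2)=-237/38
row 3: denom=10−3·6/19=172/19; d'=(27−3·-237/38)/(172/19)=1737/344
row 4: denom=6−2·19/86=239/43; d'=(-27−2·1737/344)/(239/43)=-6381/956
back: M4=-6381/956
back: M3=1737/344−19/86·-6381/956=6237/956
back: M2=-237/38−6/19·6237/956=-1983/239
back: M1=45/8−1/4·-1983/239=14721/1912
M: M0=0, M1=14721/1912, M2=-1983/239, M3=6237/956, M4=-6381/956, M5=0
seg 0: a=0, c=M0/2=0, d=(M1−M0)/(6·2)=4907/7648, b=Δ0−h0·(2M0+M1)/6=-9687/1912
seg 1: a=-5, c=M1/2=14721/3824, d=(M2−M1)/(6·2)=-10195/7648, b=Δ1−h1·(2M1+M2)/6=2517/956
seg 2: a=5, c=M2/2=-1983/478, d=(M3−M2)/(6·3)=4723/5736, b=Δ2−h2·(2M2+M3)/6=3891/1912
seg 3: a=-4, c=M3/2=6237/1912, d=(M4−M3)/(6·2)=-2103/1912, b=Δ3−h3·(2M3+M4)/6=-597/956
seg 4: a=-1, c=M4/2=-6381/1912, d=(M5−M4)/(6·1)=2127/1912, b=Δ4−h4·(2M4+M5)/6=-741/956
t_q=8 → seg 3, τ=1; S=-4+-597/956·τ+6237/1912·τ²+-2103/1912·τ³=-1177/478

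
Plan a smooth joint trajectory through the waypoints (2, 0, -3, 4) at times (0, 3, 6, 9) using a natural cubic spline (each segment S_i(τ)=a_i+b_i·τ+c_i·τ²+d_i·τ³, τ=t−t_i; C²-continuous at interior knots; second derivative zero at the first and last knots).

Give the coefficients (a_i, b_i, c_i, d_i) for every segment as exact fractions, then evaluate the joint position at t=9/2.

  seg 0: a=2 b=-16/45 c=0 d=-14/405
  seg 1: a=0 b=-58/45 c=-14/45 d=11/81
  seg 2: a=-3 b=23/45 c=41/45 d=-41/405
S(9/2) = -87/40

Δ: Δ0=-2/3, Δ1=-1, Δ2=7/3
row 1: diag=12, rhs=-2; c'=1/4, d'=-1/6
row 2: denom=12−3·1/4=45/4; d'=(20−3·-1/6)/(45/4)=82/45
back: M2=82/45
back: M1=-1/6−1/4·82/45=-28/45
M: M0=0, M1=-28/45, M2=82/45, M3=0
seg 0: a=2, c=M0/2=0, d=(M1−M0)/(6·3)=-14/405, b=Δ0−h0·(2M0+M1)/6=-16/45
seg 1: a=0, c=M1/2=-14/45, d=(M2−M1)/(6·3)=11/81, b=Δ1−h1·(2M1+M2)/6=-58/45
seg 2: a=-3, c=M2/2=41/45, d=(M3−M2)/(6·3)=-41/405, b=Δ2−h2·(2M2+M3)/6=23/45
t_q=9/2 → seg 1, τ=3/2; S=0+-58/45·τ+-14/45·τ²+11/81·τ³=-87/40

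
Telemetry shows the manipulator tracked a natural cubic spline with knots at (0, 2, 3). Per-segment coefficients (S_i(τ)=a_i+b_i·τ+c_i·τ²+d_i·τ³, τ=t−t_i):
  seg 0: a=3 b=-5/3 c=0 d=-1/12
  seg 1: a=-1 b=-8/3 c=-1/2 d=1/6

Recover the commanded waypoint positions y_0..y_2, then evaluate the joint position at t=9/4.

y_0=3 y_1=-1 y_2=-4
S(9/4) = -217/128

y_0 = S_0(0) = a_0 = 3
y_1 = S_1(0) = a_1 = -1
y_2 = S_1(1) = -4
t_q=9/4 is in segment 1 (τ=1/4); S_1(τ)=-217/128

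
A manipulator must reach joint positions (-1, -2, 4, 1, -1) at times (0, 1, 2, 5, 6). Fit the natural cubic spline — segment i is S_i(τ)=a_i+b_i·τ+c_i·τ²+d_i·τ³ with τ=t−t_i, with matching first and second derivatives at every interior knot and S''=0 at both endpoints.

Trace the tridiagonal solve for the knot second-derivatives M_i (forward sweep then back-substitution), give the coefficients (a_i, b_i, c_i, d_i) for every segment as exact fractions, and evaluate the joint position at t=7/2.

Δ: Δ0=-1, Δ1=6, Δ2=-1, Δ3=-2
row 1: diag=4, rhs=42; c'=1/4, d'=21/2
row 2: denom=8−1·1/4=31/4; d'=(-42−1·21/2)/(31/4)=-210/31
row 3: denom=8−3·12/31=212/31; d'=(-6−3·-210/31)/(212/31)=111/53
back: M3=111/53
back: M2=-210/31−12/31·111/53=-402/53
back: M1=21/2−1/4·-402/53=657/53
M: M0=0, M1=657/53, M2=-402/53, M3=111/53, M4=0
seg 0: a=-1, c=M0/2=0, d=(M1−M0)/(6·1)=219/106, b=Δ0−h0·(2M0+M1)/6=-325/106
seg 1: a=-2, c=M1/2=657/106, d=(M2−M1)/(6·1)=-353/106, b=Δ1−h1·(2M1+M2)/6=166/53
seg 2: a=4, c=M2/2=-201/53, d=(M3−M2)/(6·3)=57/106, b=Δ2−h2·(2M2+M3)/6=587/106
seg 3: a=1, c=M3/2=111/106, d=(M4−M3)/(6·1)=-37/106, b=Δ3−h3·(2M3+M4)/6=-143/53
t_q=7/2 → seg 2, τ=3/2; S=4+587/106·τ+-201/53·τ²+57/106·τ³=4739/848

  seg 0: a=-1 b=-325/106 c=0 d=219/106
  seg 1: a=-2 b=166/53 c=657/106 d=-353/106
  seg 2: a=4 b=587/106 c=-201/53 d=57/106
  seg 3: a=1 b=-143/53 c=111/106 d=-37/106
S(7/2) = 4739/848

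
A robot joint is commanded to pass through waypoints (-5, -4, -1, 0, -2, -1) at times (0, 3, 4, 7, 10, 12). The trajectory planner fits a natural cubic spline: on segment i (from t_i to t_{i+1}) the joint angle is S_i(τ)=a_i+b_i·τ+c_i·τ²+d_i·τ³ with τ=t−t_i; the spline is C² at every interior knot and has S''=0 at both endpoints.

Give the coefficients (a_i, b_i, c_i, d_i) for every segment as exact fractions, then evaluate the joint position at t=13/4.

  seg 0: a=-5 b=-3373/4182 c=0 d=1589/12546
  seg 1: a=-4 b=5464/2091 c=1589/1394 d=-3149/4182
  seg 2: a=-1 b=11015/4182 c=-780/697 d=491/4182
  seg 3: a=0 b=-112/123 c=-87/1394 d=601/12546
  seg 4: a=-2 b=35/4182 c=257/697 d=-257/4182
S(13/4) = -293275/89216

Δ: Δ0=1/3, Δ1=3, Δ2=1/3, Δ3=-2/3, Δ4=1/2
row 1: diag=8, rhs=16; c'=1/8, d'=2
row 2: denom=8−1·1/8=63/8; d'=(-16−1·2)/(63/8)=-16/7
row 3: denom=12−3·8/21=76/7; d'=(-6−3·-16/7)/(76/7)=3/38
row 4: denom=10−3·21/76=697/76; d'=(7−3·3/38)/(697/76)=514/697
back: M4=514/697
back: M3=3/38−21/76·514/697=-87/697
back: M2=-16/7−8/21·-87/697=-1560/697
back: M1=2−1/8·-1560/697=1589/697
M: M0=0, M1=1589/697, M2=-1560/697, M3=-87/697, M4=514/697, M5=0
seg 0: a=-5, c=M0/2=0, d=(M1−M0)/(6·3)=1589/12546, b=Δ0−h0·(2M0+M1)/6=-3373/4182
seg 1: a=-4, c=M1/2=1589/1394, d=(M2−M1)/(6·1)=-3149/4182, b=Δ1−h1·(2M1+M2)/6=5464/2091
seg 2: a=-1, c=M2/2=-780/697, d=(M3−M2)/(6·3)=491/4182, b=Δ2−h2·(2M2+M3)/6=11015/4182
seg 3: a=0, c=M3/2=-87/1394, d=(M4−M3)/(6·3)=601/12546, b=Δ3−h3·(2M3+M4)/6=-112/123
seg 4: a=-2, c=M4/2=257/697, d=(M5−M4)/(6·2)=-257/4182, b=Δ4−h4·(2M4+M5)/6=35/4182
t_q=13/4 → seg 1, τ=1/4; S=-4+5464/2091·τ+1589/1394·τ²+-3149/4182·τ³=-293275/89216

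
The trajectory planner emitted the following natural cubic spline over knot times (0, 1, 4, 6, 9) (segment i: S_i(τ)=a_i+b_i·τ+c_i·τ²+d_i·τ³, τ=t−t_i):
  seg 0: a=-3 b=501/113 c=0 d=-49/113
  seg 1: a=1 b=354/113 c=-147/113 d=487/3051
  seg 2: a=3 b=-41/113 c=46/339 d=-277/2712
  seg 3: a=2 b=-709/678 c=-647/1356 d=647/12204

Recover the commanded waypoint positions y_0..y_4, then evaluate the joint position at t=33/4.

y_0=-3 y_1=1 y_2=3 y_3=2 y_4=-4
S(33/4) = -62615/28928

y_0 = S_0(0) = a_0 = -3
y_1 = S_1(0) = a_1 = 1
y_2 = S_2(0) = a_2 = 3
y_3 = S_3(0) = a_3 = 2
y_4 = S_3(3) = -4
t_q=33/4 is in segment 3 (τ=9/4); S_3(τ)=-62615/28928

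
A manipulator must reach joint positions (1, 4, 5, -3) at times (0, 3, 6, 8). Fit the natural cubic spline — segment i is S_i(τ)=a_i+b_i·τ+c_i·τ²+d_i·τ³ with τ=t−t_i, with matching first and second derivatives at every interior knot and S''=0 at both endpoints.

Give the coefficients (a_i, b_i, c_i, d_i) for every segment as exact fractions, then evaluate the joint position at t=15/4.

Δ: Δ0=1, Δ1=1/3, Δ2=-4
row 1: diag=12, rhs=-4; c'=1/4, d'=-1/3
row 2: denom=10−3·1/4=37/4; d'=(-26−3·-1/3)/(37/4)=-100/37
back: M2=-100/37
back: M1=-1/3−1/4·-100/37=38/111
M: M0=0, M1=38/111, M2=-100/37, M3=0
seg 0: a=1, c=M0/2=0, d=(M1−M0)/(6·3)=19/999, b=Δ0−h0·(2M0+M1)/6=92/111
seg 1: a=4, c=M1/2=19/111, d=(M2−M1)/(6·3)=-169/999, b=Δ1−h1·(2M1+M2)/6=149/111
seg 2: a=5, c=M2/2=-50/37, d=(M3−M2)/(6·2)=25/111, b=Δ2−h2·(2M2+M3)/6=-244/111
t_q=15/4 → seg 1, τ=3/4; S=4+149/111·τ+19/111·τ²+-169/999·τ³=11915/2368

  seg 0: a=1 b=92/111 c=0 d=19/999
  seg 1: a=4 b=149/111 c=19/111 d=-169/999
  seg 2: a=5 b=-244/111 c=-50/37 d=25/111
S(15/4) = 11915/2368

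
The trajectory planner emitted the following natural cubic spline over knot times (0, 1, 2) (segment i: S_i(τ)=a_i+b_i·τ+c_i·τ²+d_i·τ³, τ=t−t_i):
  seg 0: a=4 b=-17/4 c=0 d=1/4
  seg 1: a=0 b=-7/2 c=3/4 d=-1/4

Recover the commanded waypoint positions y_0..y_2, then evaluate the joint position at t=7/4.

y_0=4 y_1=0 y_2=-3
S(7/4) = -591/256

y_0 = S_0(0) = a_0 = 4
y_1 = S_1(0) = a_1 = 0
y_2 = S_1(1) = -3
t_q=7/4 is in segment 1 (τ=3/4); S_1(τ)=-591/256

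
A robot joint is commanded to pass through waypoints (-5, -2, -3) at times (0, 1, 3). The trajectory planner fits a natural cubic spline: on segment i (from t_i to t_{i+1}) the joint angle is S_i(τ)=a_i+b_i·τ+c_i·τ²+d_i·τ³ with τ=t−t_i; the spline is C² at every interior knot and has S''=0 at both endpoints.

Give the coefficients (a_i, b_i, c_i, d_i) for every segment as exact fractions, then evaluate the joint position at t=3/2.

Δ: Δ0=3, Δ1=-1/2
row 1: diag=6, rhs=-21; c'=1/3, d'=-7/2
back: M1=-7/2
M: M0=0, M1=-7/2, M2=0
seg 0: a=-5, c=M0/2=0, d=(M1−M0)/(6·1)=-7/12, b=Δ0−h0·(2M0+M1)/6=43/12
seg 1: a=-2, c=M1/2=-7/4, d=(M2−M1)/(6·2)=7/24, b=Δ1−h1·(2M1+M2)/6=11/6
t_q=3/2 → seg 1, τ=1/2; S=-2+11/6·τ+-7/4·τ²+7/24·τ³=-95/64

  seg 0: a=-5 b=43/12 c=0 d=-7/12
  seg 1: a=-2 b=11/6 c=-7/4 d=7/24
S(3/2) = -95/64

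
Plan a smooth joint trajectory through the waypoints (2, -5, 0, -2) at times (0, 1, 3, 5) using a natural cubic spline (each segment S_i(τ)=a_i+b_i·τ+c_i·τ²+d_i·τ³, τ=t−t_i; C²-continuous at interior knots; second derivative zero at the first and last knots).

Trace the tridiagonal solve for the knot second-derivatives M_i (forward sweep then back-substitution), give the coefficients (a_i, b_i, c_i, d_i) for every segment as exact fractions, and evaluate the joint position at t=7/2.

  seg 0: a=2 b=-391/44 c=0 d=83/44
  seg 1: a=-5 b=-71/22 c=249/44 d=-123/88
  seg 2: a=0 b=29/11 c=-30/11 d=5/11
S(7/2) = 61/88

Δ: Δ0=-7, Δ1=5/2, Δ2=-1
row 1: diag=6, rhs=57; c'=1/3, d'=19/2
row 2: denom=8−2·1/3=22/3; d'=(-21−2·19/2)/(22/3)=-60/11
back: M2=-60/11
back: M1=19/2−1/3·-60/11=249/22
M: M0=0, M1=249/22, M2=-60/11, M3=0
seg 0: a=2, c=M0/2=0, d=(M1−M0)/(6·1)=83/44, b=Δ0−h0·(2M0+M1)/6=-391/44
seg 1: a=-5, c=M1/2=249/44, d=(M2−M1)/(6·2)=-123/88, b=Δ1−h1·(2M1+M2)/6=-71/22
seg 2: a=0, c=M2/2=-30/11, d=(M3−M2)/(6·2)=5/11, b=Δ2−h2·(2M2+M3)/6=29/11
t_q=7/2 → seg 2, τ=1/2; S=0+29/11·τ+-30/11·τ²+5/11·τ³=61/88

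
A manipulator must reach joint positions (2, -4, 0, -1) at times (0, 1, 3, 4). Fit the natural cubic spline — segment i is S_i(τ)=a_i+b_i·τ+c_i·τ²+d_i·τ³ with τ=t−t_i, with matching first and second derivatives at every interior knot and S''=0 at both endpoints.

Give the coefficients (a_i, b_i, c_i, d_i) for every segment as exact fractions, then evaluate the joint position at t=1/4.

  seg 0: a=2 b=-123/16 c=0 d=27/16
  seg 1: a=-4 b=-21/8 c=81/16 d=-11/8
  seg 2: a=0 b=9/8 c=-51/16 d=17/16
S(1/4) = 107/1024

Δ: Δ0=-6, Δ1=2, Δ2=-1
row 1: diag=6, rhs=48; c'=1/3, d'=8
row 2: denom=6−2·1/3=16/3; d'=(-18−2·8)/(16/3)=-51/8
back: M2=-51/8
back: M1=8−1/3·-51/8=81/8
M: M0=0, M1=81/8, M2=-51/8, M3=0
seg 0: a=2, c=M0/2=0, d=(M1−M0)/(6·1)=27/16, b=Δ0−h0·(2M0+M1)/6=-123/16
seg 1: a=-4, c=M1/2=81/16, d=(M2−M1)/(6·2)=-11/8, b=Δ1−h1·(2M1+M2)/6=-21/8
seg 2: a=0, c=M2/2=-51/16, d=(M3−M2)/(6·1)=17/16, b=Δ2−h2·(2M2+M3)/6=9/8
t_q=1/4 → seg 0, τ=1/4; S=2+-123/16·τ+0·τ²+27/16·τ³=107/1024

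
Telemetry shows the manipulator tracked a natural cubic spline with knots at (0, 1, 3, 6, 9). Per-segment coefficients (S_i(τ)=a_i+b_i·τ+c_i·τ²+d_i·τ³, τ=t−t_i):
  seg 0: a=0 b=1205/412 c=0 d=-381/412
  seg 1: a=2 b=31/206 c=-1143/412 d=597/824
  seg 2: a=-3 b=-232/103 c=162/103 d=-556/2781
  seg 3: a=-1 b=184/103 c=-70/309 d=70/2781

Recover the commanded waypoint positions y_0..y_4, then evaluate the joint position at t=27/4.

y_0 = S_0(0) = a_0 = 0
y_1 = S_1(0) = a_1 = 2
y_2 = S_2(0) = a_2 = -3
y_3 = S_3(0) = a_3 = -1
y_4 = S_3(3) = 3
t_q=27/4 is in segment 3 (τ=3/4); S_3(τ)=735/3296

y_0=0 y_1=2 y_2=-3 y_3=-1 y_4=3
S(27/4) = 735/3296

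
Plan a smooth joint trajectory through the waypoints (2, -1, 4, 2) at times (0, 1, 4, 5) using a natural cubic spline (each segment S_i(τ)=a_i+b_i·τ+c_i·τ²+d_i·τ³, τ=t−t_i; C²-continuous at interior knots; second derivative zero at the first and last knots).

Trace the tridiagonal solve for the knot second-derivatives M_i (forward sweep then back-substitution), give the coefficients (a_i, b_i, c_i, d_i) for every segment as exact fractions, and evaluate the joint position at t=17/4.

  seg 0: a=2 b=-128/33 c=0 d=29/33
  seg 1: a=-1 b=-41/33 c=29/11 d=-5/9
  seg 2: a=4 b=-14/33 c=-26/11 d=26/33
S(17/4) = 1323/352

Δ: Δ0=-3, Δ1=5/3, Δ2=-2
row 1: diag=8, rhs=28; c'=3/8, d'=7/2
row 2: denom=8−3·3/8=55/8; d'=(-22−3·7/2)/(55/8)=-52/11
back: M2=-52/11
back: M1=7/2−3/8·-52/11=58/11
M: M0=0, M1=58/11, M2=-52/11, M3=0
seg 0: a=2, c=M0/2=0, d=(M1−M0)/(6·1)=29/33, b=Δ0−h0·(2M0+M1)/6=-128/33
seg 1: a=-1, c=M1/2=29/11, d=(M2−M1)/(6·3)=-5/9, b=Δ1−h1·(2M1+M2)/6=-41/33
seg 2: a=4, c=M2/2=-26/11, d=(M3−M2)/(6·1)=26/33, b=Δ2−h2·(2M2+M3)/6=-14/33
t_q=17/4 → seg 2, τ=1/4; S=4+-14/33·τ+-26/11·τ²+26/33·τ³=1323/352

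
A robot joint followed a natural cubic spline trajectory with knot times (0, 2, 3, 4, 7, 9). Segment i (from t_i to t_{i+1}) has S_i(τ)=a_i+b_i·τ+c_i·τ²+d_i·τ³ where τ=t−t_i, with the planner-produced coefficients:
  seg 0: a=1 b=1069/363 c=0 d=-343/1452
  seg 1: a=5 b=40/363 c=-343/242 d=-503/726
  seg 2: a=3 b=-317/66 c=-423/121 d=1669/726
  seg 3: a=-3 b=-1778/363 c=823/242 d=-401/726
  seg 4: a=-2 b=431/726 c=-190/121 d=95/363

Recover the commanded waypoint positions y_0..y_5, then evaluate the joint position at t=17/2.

y_0 = S_0(0) = a_0 = 1
y_1 = S_1(0) = a_1 = 5
y_2 = S_2(0) = a_2 = 3
y_3 = S_3(0) = a_3 = -3
y_4 = S_4(0) = a_4 = -2
y_5 = S_4(2) = -5
t_q=17/2 is in segment 4 (τ=3/2); S_4(τ)=-3639/968

y_0=1 y_1=5 y_2=3 y_3=-3 y_4=-2 y_5=-5
S(17/2) = -3639/968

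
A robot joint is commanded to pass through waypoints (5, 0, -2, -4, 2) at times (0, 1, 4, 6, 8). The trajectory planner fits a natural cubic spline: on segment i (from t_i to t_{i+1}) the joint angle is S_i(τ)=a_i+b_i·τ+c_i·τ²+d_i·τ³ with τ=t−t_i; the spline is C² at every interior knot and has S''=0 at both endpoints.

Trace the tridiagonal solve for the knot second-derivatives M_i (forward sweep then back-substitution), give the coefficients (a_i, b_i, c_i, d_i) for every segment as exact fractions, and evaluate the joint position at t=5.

Δ: Δ0=-5, Δ1=-2/3, Δ2=-1, Δ3=3
row 1: diag=8, rhs=26; c'=3/8, d'=13/4
row 2: denom=10−3·3/8=71/8; d'=(-2−3·13/4)/(71/8)=-94/71
row 3: denom=8−2·16/71=536/71; d'=(24−2·-94/71)/(536/71)=473/134
back: M3=473/134
back: M2=-94/71−16/71·473/134=-142/67
back: M1=13/4−3/8·-142/67=271/67
M: M0=0, M1=271/67, M2=-142/67, M3=473/134, M4=0
seg 0: a=5, c=M0/2=0, d=(M1−M0)/(6·1)=271/402, b=Δ0−h0·(2M0+M1)/6=-2281/402
seg 1: a=0, c=M1/2=271/134, d=(M2−M1)/(6·3)=-413/1206, b=Δ1−h1·(2M1+M2)/6=-734/201
seg 2: a=-2, c=M2/2=-71/67, d=(M3−M2)/(6·2)=757/1608, b=Δ2−h2·(2M2+M3)/6=-307/402
seg 3: a=-4, c=M3/2=473/268, d=(M4−M3)/(6·2)=-473/1608, b=Δ3−h3·(2M3+M4)/6=130/201
t_q=5 → seg 2, τ=1; S=-2+-307/402·τ+-71/67·τ²+757/1608·τ³=-1797/536

  seg 0: a=5 b=-2281/402 c=0 d=271/402
  seg 1: a=0 b=-734/201 c=271/134 d=-413/1206
  seg 2: a=-2 b=-307/402 c=-71/67 d=757/1608
  seg 3: a=-4 b=130/201 c=473/268 d=-473/1608
S(5) = -1797/536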